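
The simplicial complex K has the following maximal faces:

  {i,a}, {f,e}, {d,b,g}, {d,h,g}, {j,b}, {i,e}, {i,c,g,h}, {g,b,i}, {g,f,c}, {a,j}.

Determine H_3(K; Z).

Fix the vertex order a < b < c < d < e < f < g < h < i < j and write every simplex with vertices in increasing order. Then dim K = 3 and the simplices of K are:

  0-simplices (10): a, b, c, d, e, f, g, h, i, j
  1-simplices (18): ai, aj, bd, bg, bi, bj, cf, cg, ch, ci, dg, dh, ef, ei, fg, gh, gi, hi
  2-simplices (8): bdg, bgi, cfg, cgh, cgi, chi, dgh, ghi
  3-simplices (1): cghi

giving chain groups C_0 ≅ Z^10, C_1 ≅ Z^18, C_2 ≅ Z^8, C_3 ≅ Z^1.

∂_1: C_1 → C_0 is given by ∂[p,q] = [q] − [p].
As a 10×18 matrix over Z this has rank 9, with invariant factors (1,1,1,1,1,1,1,1,1).

Boundary ∂_2: C_2 → C_1 acts by ∂[p,q,r] = [q,r] − [p,r] + [p,q]. For instance
  ∂cgi = gi − ci + cg,
  ∂bdg = dg − bg + bd.
This gives a 18×8 integer matrix of rank 7; reducing to Smith normal form yields diagonal entries (1,1,1,1,1,1,1).

Boundary ∂_3: C_3 → C_2 sends each 3-simplex σ to the alternating sum Σ_i (−1)^i (σ with its i-th vertex removed). For instance
  ∂cghi = ghi − chi + cgi − cgh.
As a 8×1 matrix over Z this has rank 1, with invariant factors (1).

Now H_k = ker ∂_k / im ∂_{k+1}, so:

  H_3: rank ker ∂_3 − rank ∂_4 = (1 − 1) − 0 = 0, and there is no ∂_4, so H_3 ≅ 0.

H_3 = 0.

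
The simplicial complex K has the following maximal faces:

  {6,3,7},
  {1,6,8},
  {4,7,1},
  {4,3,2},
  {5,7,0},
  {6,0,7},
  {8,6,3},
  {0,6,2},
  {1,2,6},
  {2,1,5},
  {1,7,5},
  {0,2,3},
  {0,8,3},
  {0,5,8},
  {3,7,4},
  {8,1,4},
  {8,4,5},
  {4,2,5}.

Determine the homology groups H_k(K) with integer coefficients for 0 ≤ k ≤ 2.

H_0 ≅ Z,  H_1 ≅ Z × Z/2,  H_2 = 0.

Fix the vertex order 0 < 1 < 2 < 3 < 4 < 5 < 6 < 7 < 8 and write every simplex with vertices in increasing order. Then dim K = 2 and the simplices of K are:

  0-simplices (9): [0], [1], [2], [3], [4], [5], [6], [7], [8]
  1-simplices (27): (27 of them)
  2-simplices (18): [0,2,3], [0,2,6], [0,3,8], [0,5,7], [0,5,8], [0,6,7], [1,2,5], [1,2,6], [1,4,7], [1,4,8], [1,5,7], [1,6,8], [2,3,4], [2,4,5], [3,4,7], [3,6,7], [3,6,8], [4,5,8]

so the chain groups are C_0 ≅ Z^9, C_1 ≅ Z^27, C_2 ≅ Z^18.

The boundary map ∂_1: C_1 → C_0 maps an edge to its endpoints' difference, ∂[p,q] = q − p.
The 9×27 boundary matrix has rank 8 and Smith normal form diag(1,1,1,1,1,1,1,1).

∂_2: C_2 → C_1 maps a triangle to the signed sum of its edges. For instance
  ∂[4,5,8] = [5,8] − [4,8] + [4,5],
  ∂[1,2,5] = [2,5] − [1,5] + [1,2].
As a 27×18 matrix over Z this has rank 18, with invariant factors (1,1,1,1,1,1,1,1,1,1,1,1,1,1,1,1,1,2).

Now H_k = ker ∂_k / im ∂_{k+1}, so:

  H_0: rank C_0 − rank ∂_1 = 9 − 8 = 1, and the invariant factors of ∂_1 are all 1, so H_0 ≅ Z.
  H_1: rank ker ∂_1 − rank ∂_2 = (27 − 8) − 18 = 1, and ∂_2 has invariant factor 2 > 1, so H_1 ≅ Z × Z/2.
  H_2: rank ker ∂_2 − rank ∂_3 = (18 − 18) − 0 = 0, and there is no ∂_3, so H_2 ≅ 0.

As a check, the Euler characteristic is 9 − 27 + 18 = 0, which agrees with 1 − 1 + 0 = 0.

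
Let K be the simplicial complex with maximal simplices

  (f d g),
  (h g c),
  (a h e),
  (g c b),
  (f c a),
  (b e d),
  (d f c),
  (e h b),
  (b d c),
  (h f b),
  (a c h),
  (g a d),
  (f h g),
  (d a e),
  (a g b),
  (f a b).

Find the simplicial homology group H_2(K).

K has 8 vertices, 24 edges, 16 triangles.
rank ∂_2 = 15, rank ∂_3 = 0 ⇒ b_2 = 16 − 15 − 0 = 1. So H_2 ≅ Z.

H_2 = Z.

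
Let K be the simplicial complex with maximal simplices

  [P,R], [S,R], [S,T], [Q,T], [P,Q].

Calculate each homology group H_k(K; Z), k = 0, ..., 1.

H_0 = Z,  H_1 = Z.

K has 5 vertices, 5 edges.
rank ∂_0 = 0, rank ∂_1 = 4 ⇒ b_0 = 5 − 0 − 4 = 1; all invariant factors of ∂_1 are 1 so no torsion. So H_0 = Z.
rank ∂_1 = 4, rank ∂_2 = 0 ⇒ b_1 = 5 − 4 − 0 = 1. So H_1 = Z.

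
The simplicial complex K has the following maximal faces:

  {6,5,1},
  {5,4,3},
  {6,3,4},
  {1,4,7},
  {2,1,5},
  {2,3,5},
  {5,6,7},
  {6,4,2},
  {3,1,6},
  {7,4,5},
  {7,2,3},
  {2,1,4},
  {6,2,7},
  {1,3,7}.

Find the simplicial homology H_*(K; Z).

H_0 = Z,  H_1 = Z^2,  H_2 = Z.

We work with the vertex ordering 1 < 2 < 3 < 4 < 5 < 6 < 7. The simplices of K, each written with vertices in increasing order, are:

  0-simplices (7): [1], [2], [3], [4], [5], [6], [7]
  1-simplices (21): [1,2], [1,3], [1,4], [1,5], [1,6], [1,7], [2,3], [2,4], [2,5], [2,6], [2,7], [3,4], [3,5], [3,6], [3,7], [4,5], [4,6], [4,7], [5,6], [5,7], [6,7]
  2-simplices (14): [1,2,4], [1,2,5], [1,3,6], [1,3,7], [1,4,7], [1,5,6], [2,3,5], [2,3,7], [2,4,6], [2,6,7], [3,4,5], [3,4,6], [4,5,7], [5,6,7]

giving chain groups C_0 ≅ Z^7, C_1 ≅ Z^21, C_2 ≅ Z^14.

The boundary map ∂_1: C_1 → C_0 is given by ∂[p,q] = [q] − [p].
The resulting 7×21 matrix has rank 6, and its Smith normal form has invariant factors (1,1,1,1,1,1).

The boundary map ∂_2: C_2 → C_1 maps a triangle to the signed sum of its edges. For instance
  ∂[3,4,6] = [4,6] − [3,6] + [3,4],
  ∂[1,4,7] = [4,7] − [1,7] + [1,4].
The 21×14 boundary matrix has rank 13 and Smith normal form diag(1,1,1,1,1,1,1,1,1,1,1,1,1).

Computing H_k = (kernel of ∂_k) / (image of ∂_{k+1}):

  H_0: rank C_0 − rank ∂_1 = 7 − 6 = 1, and the invariant factors of ∂_1 are all 1, so H_0 ≅ Z.
  H_1: rank ker ∂_1 − rank ∂_2 = (21 − 6) − 13 = 2, and the invariant factors of ∂_2 are all 1, so H_1 ≅ Z^2.
  H_2: rank ker ∂_2 − rank ∂_3 = (14 − 13) − 0 = 1, and there is no ∂_3, so H_2 ≅ Z.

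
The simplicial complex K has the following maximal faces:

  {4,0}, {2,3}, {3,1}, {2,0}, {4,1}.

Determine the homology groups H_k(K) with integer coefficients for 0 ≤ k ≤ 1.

H_0 ≅ Z,  H_1 ≅ Z.

Take the total order 0 < 1 < 2 < 3 < 4 on the vertex set. Then K (dimension 1) consists of the simplices:

  0-simplices (5): [0], [1], [2], [3], [4]
  1-simplices (5): [0,2], [0,4], [1,3], [1,4], [2,3]

so the chain groups are C_0 ≅ Z^5, C_1 ≅ Z^5.

Boundary ∂_1: C_1 → C_0 sends each edge [p,q] (with p < q) to q − p. For instance
  ∂[0,2] = [2] − [0].
The resulting 5×5 matrix has rank 4, and its Smith normal form has invariant factors (1,1,1,1).

Computing H_k = (kernel of ∂_k) / (image of ∂_{k+1}):

  H_0: rank C_0 − rank ∂_1 = 5 − 4 = 1, and the invariant factors of ∂_1 are all 1, so H_0 ≅ Z.
  H_1: rank ker ∂_1 − rank ∂_2 = (5 − 4) − 0 = 1, and there is no ∂_2, so H_1 ≅ Z.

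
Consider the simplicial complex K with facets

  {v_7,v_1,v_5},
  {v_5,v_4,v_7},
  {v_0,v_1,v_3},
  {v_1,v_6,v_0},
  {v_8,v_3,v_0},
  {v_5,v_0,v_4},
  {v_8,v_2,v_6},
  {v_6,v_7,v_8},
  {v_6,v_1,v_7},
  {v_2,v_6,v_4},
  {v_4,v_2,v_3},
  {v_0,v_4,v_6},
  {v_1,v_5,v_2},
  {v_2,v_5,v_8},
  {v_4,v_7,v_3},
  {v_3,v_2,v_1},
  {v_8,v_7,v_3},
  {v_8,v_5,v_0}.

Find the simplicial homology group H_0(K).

H_0 ≅ Z.

Fix the vertex order v_0 < v_1 < v_2 < v_3 < v_4 < v_5 < v_6 < v_7 < v_8 and write every simplex with vertices in increasing order. Then dim K = 2 and the simplices of K are:

  0-simplices (9): [v_0], [v_1], [v_2], [v_3], [v_4], [v_5], [v_6], [v_7], [v_8]
  1-simplices (27): (27 of them)
  2-simplices (18): (18 of them)

Hence C_0 ≅ Z^9, C_1 ≅ Z^27, C_2 ≅ Z^18.

∂_1: C_1 → C_0 sends each edge [p,q] (with p < q) to q − p.
This gives a 9×27 integer matrix of rank 8; reducing to Smith normal form yields diagonal entries (1,1,1,1,1,1,1,1).

The boundary map ∂_2: C_2 → C_1 sends each 2-simplex [p,q,r] to [q,r] − [p,r] + [p,q]. For instance
  ∂[v_1,v_2,v_5] = [v_2,v_5] − [v_1,v_5] + [v_1,v_2],
  ∂[v_1,v_2,v_3] = [v_2,v_3] − [v_1,v_3] + [v_1,v_2].
The resulting 27×18 matrix has rank 17, and its Smith normal form has invariant factors (1,1,1,1,1,1,1,1,1,1,1,1,1,1,1,1,1).

Computing H_k = (kernel of ∂_k) / (image of ∂_{k+1}):

  H_0: rank C_0 − rank ∂_1 = 9 − 8 = 1, and the invariant factors of ∂_1 are all 1, so H_0 = Z.

(K is a triangulation of the torus T^2.)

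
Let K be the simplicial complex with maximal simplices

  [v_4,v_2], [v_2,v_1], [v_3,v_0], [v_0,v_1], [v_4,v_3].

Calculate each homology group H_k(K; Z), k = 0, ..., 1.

H_0 = Z,  H_1 = Z.

K has 5 vertices, 5 edges.
rank ∂_0 = 0, rank ∂_1 = 4 ⇒ b_0 = 5 − 0 − 4 = 1; all invariant factors of ∂_1 are 1 so no torsion. So H_0 ≅ Z.
rank ∂_1 = 4, rank ∂_2 = 0 ⇒ b_1 = 5 − 4 − 0 = 1. So H_1 ≅ Z.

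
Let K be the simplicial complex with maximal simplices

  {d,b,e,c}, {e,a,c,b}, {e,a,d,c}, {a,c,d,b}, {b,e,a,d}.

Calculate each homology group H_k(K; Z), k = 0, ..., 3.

H_0 ≅ Z,  H_1 = 0,  H_2 = 0,  H_3 ≅ Z.

Order the vertices as a < b < c < d < e. Listing each simplex with vertices in this order, K has dimension 3 with simplices:

  0-simplices (5): a, b, c, d, e
  1-simplices (10): ab, ac, ad, ae, bc, bd, be, cd, ce, de
  2-simplices (10): abc, abd, abe, acd, ace, ade, bcd, bce, bde, cde
  3-simplices (5): abcd, abce, abde, acde, bcde

so the chain groups are C_0 ≅ Z^5, C_1 ≅ Z^10, C_2 ≅ Z^10, C_3 ≅ Z^5.

Boundary ∂_1: C_1 → C_0 is given by ∂[p,q] = [q] − [p]. For instance
  ∂ad = d − a.
This gives a 5×10 integer matrix of rank 4; reducing to Smith normal form yields diagonal entries (1,1,1,1).

∂_2: C_2 → C_1 sends each 2-simplex [p,q,r] to [q,r] − [p,r] + [p,q]. For instance
  ∂bce = ce − be + bc,
  ∂abe = be − ae + ab.
This gives a 10×10 integer matrix of rank 6; reducing to Smith normal form yields diagonal entries (1,1,1,1,1,1).

Boundary ∂_3: C_3 → C_2 sends each 3-simplex σ to the alternating sum Σ_i (−1)^i (σ with its i-th vertex removed). For instance
  ∂abde = bde − ade + abe − abd,
  ∂bcde = cde − bde + bce − bcd.
The 10×5 boundary matrix has rank 4 and Smith normal form diag(1,1,1,1).

Computing H_k = (kernel of ∂_k) / (image of ∂_{k+1}):

  H_0: rank C_0 − rank ∂_1 = 5 − 4 = 1, and the invariant factors of ∂_1 are all 1, so H_0 = Z.
  H_1: rank ker ∂_1 − rank ∂_2 = (10 − 4) − 6 = 0, and the invariant factors of ∂_2 are all 1, so H_1 = 0.
  H_2: rank ker ∂_2 − rank ∂_3 = (10 − 6) − 4 = 0, and the invariant factors of ∂_3 are all 1, so H_2 = 0.
  H_3: rank ker ∂_3 − rank ∂_4 = (5 − 4) − 0 = 1, and there is no ∂_4, so H_3 = Z.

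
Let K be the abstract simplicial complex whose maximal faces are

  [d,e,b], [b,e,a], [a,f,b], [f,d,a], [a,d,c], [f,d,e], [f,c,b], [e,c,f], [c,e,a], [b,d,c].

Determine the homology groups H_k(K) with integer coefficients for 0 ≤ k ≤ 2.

H_0 = Z,  H_1 = Z/2,  H_2 = 0.

We work with the vertex ordering a < b < c < d < e < f. The simplices of K, each written with vertices in increasing order, are:

  0-simplices (6): a, b, c, d, e, f
  1-simplices (15): ab, ac, ad, ae, af, bc, bd, be, bf, cd, ce, cf, de, df, ef
  2-simplices (10): abe, abf, acd, ace, adf, bcd, bcf, bde, cef, def

Hence C_0 ≅ Z^6, C_1 ≅ Z^15, C_2 ≅ Z^10.

Boundary ∂_1: C_1 → C_0 sends each edge [p,q] (with p < q) to q − p. For instance
  ∂bd = d − b.
The resulting 6×15 matrix has rank 5, and its Smith normal form has invariant factors (1,1,1,1,1).

The boundary map ∂_2: C_2 → C_1 acts by ∂[p,q,r] = [q,r] − [p,r] + [p,q]. For instance
  ∂cef = ef − cf + ce,
  ∂def = ef − df + de.
The 15×10 boundary matrix has rank 10 and Smith normal form diag(1,1,1,1,1,1,1,1,1,2).

Computing H_k = (kernel of ∂_k) / (image of ∂_{k+1}):

  H_0: rank C_0 − rank ∂_1 = 6 − 5 = 1, and the invariant factors of ∂_1 are all 1, so H_0 ≅ Z.
  H_1: rank ker ∂_1 − rank ∂_2 = (15 − 5) − 10 = 0, and ∂_2 has invariant factor 2 > 1, so H_1 ≅ Z/2.
  H_2: rank ker ∂_2 − rank ∂_3 = (10 − 10) − 0 = 0, and there is no ∂_3, so H_2 ≅ 0.

As a check, the Euler characteristic is 6 − 15 + 10 = 1, which agrees with 1 − 0 + 0 = 1.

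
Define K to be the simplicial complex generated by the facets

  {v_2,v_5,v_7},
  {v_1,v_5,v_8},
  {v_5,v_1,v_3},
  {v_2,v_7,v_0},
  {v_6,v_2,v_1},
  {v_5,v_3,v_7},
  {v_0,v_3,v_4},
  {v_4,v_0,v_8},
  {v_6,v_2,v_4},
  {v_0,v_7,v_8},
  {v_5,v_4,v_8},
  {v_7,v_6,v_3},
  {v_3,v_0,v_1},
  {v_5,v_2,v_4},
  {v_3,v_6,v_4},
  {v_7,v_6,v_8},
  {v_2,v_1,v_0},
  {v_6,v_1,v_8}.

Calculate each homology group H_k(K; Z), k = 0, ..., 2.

H_0 ≅ Z,  H_1 ≅ Z^2,  H_2 ≅ Z.

Order the vertices as v_0 < v_1 < v_2 < v_3 < v_4 < v_5 < v_6 < v_7 < v_8. Listing each simplex with vertices in this order, K has dimension 2 with simplices:

  0-simplices (9): [v_0], [v_1], [v_2], [v_3], [v_4], [v_5], [v_6], [v_7], [v_8]
  1-simplices (27): (27 of them)
  2-simplices (18): (18 of them)

Hence C_0 ≅ Z^9, C_1 ≅ Z^27, C_2 ≅ Z^18.

The boundary map ∂_1: C_1 → C_0 maps an edge to its endpoints' difference, ∂[p,q] = q − p. For instance
  ∂[v_6,v_8] = [v_8] − [v_6].
The 9×27 boundary matrix has rank 8 and Smith normal form diag(1,1,1,1,1,1,1,1).

Boundary ∂_2: C_2 → C_1 maps a triangle to the signed sum of its edges. For instance
  ∂[v_3,v_6,v_7] = [v_6,v_7] − [v_3,v_7] + [v_3,v_6],
  ∂[v_0,v_1,v_3] = [v_1,v_3] − [v_0,v_3] + [v_0,v_1].
This gives a 27×18 integer matrix of rank 17; reducing to Smith normal form yields diagonal entries (1,1,1,1,1,1,1,1,1,1,1,1,1,1,1,1,1).

Reading off H_k = ker ∂_k / im ∂_{k+1}:

  H_0: rank C_0 − rank ∂_1 = 9 − 8 = 1, and the invariant factors of ∂_1 are all 1, so H_0 ≅ Z.
  H_1: rank ker ∂_1 − rank ∂_2 = (27 − 8) − 17 = 2, and the invariant factors of ∂_2 are all 1, so H_1 ≅ Z^2.
  H_2: rank ker ∂_2 − rank ∂_3 = (18 − 17) − 0 = 1, and there is no ∂_3, so H_2 ≅ Z.

As a check, the Euler characteristic is 9 − 27 + 18 = 0, which agrees with 1 − 2 + 1 = 0.
(K is a triangulation of the torus T^2.)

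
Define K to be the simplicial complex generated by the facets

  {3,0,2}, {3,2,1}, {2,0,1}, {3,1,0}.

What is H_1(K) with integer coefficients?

H_1 = 0.

Order the vertices as 0 < 1 < 2 < 3. Listing each simplex with vertices in this order, K has dimension 2 with simplices:

  0-simplices (4): [0], [1], [2], [3]
  1-simplices (6): [0,1], [0,2], [0,3], [1,2], [1,3], [2,3]
  2-simplices (4): [0,1,2], [0,1,3], [0,2,3], [1,2,3]

giving chain groups C_0 ≅ Z^4, C_1 ≅ Z^6, C_2 ≅ Z^4.

The boundary map ∂_1: C_1 → C_0 is given by ∂[p,q] = [q] − [p].
As a 4×6 matrix over Z this has rank 3, with invariant factors (1,1,1).

The boundary map ∂_2: C_2 → C_1 acts by ∂[p,q,r] = [q,r] − [p,r] + [p,q]. For instance
  ∂[0,2,3] = [2,3] − [0,3] + [0,2],
  ∂[1,2,3] = [2,3] − [1,3] + [1,2].
As a 6×4 matrix over Z this has rank 3, with invariant factors (1,1,1).

Now H_k = ker ∂_k / im ∂_{k+1}, so:

  H_1: rank ker ∂_1 − rank ∂_2 = (6 − 3) − 3 = 0, and the invariant factors of ∂_2 are all 1, so H_1 = 0.

(K is a triangulation of the 2-sphere S^2.)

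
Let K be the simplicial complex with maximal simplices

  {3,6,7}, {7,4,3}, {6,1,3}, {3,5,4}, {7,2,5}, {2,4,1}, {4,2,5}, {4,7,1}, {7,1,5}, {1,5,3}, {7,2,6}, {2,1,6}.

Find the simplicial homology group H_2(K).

Fix the vertex order 1 < 2 < 3 < 4 < 5 < 6 < 7 and write every simplex with vertices in increasing order. Then dim K = 2 and the simplices of K are:

  0-simplices (7): [1], [2], [3], [4], [5], [6], [7]
  1-simplices (18): [1,2], [1,3], [1,4], [1,5], [1,6], [1,7], [2,4], [2,5], [2,6], [2,7], [3,4], [3,5], [3,6], [3,7], [4,5], [4,7], [5,7], [6,7]
  2-simplices (12): [1,2,4], [1,2,6], [1,3,5], [1,3,6], [1,4,7], [1,5,7], [2,4,5], [2,5,7], [2,6,7], [3,4,5], [3,4,7], [3,6,7]

Hence C_0 ≅ Z^7, C_1 ≅ Z^18, C_2 ≅ Z^12.

The boundary map ∂_1: C_1 → C_0 is given by ∂[p,q] = [q] − [p]. For instance
  ∂[3,6] = [6] − [3].
The resulting 7×18 matrix has rank 6, and its Smith normal form has invariant factors (1,1,1,1,1,1).

The boundary map ∂_2: C_2 → C_1 acts by ∂[p,q,r] = [q,r] − [p,r] + [p,q]. For instance
  ∂[1,4,7] = [4,7] − [1,7] + [1,4],
  ∂[1,2,4] = [2,4] − [1,4] + [1,2].
The 18×12 boundary matrix has rank 12 and Smith normal form diag(1,1,1,1,1,1,1,1,1,1,1,2).

Computing H_k = (kernel of ∂_k) / (image of ∂_{k+1}):

  H_2: rank ker ∂_2 − rank ∂_3 = (12 − 12) − 0 = 0, and there is no ∂_3, so H_2 ≅ 0.

H_2 ≅ 0.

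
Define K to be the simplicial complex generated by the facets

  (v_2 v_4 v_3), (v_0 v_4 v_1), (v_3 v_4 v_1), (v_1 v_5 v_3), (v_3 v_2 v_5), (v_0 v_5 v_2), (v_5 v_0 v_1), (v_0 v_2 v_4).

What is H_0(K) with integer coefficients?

H_0 = Z.

Take the total order v_0 < v_1 < v_2 < v_3 < v_4 < v_5 on the vertex set. Then K (dimension 2) consists of the simplices:

  0-simplices (6): [v_0], [v_1], [v_2], [v_3], [v_4], [v_5]
  1-simplices (12): [v_0,v_1], [v_0,v_2], [v_0,v_4], [v_0,v_5], [v_1,v_3], [v_1,v_4], [v_1,v_5], [v_2,v_3], [v_2,v_4], [v_2,v_5], [v_3,v_4], [v_3,v_5]
  2-simplices (8): [v_0,v_1,v_4], [v_0,v_1,v_5], [v_0,v_2,v_4], [v_0,v_2,v_5], [v_1,v_3,v_4], [v_1,v_3,v_5], [v_2,v_3,v_4], [v_2,v_3,v_5]

so the chain groups are C_0 ≅ Z^6, C_1 ≅ Z^12, C_2 ≅ Z^8.

∂_1: C_1 → C_0 sends each edge [p,q] (with p < q) to q − p. For instance
  ∂[v_0,v_5] = [v_5] − [v_0].
As a 6×12 matrix over Z this has rank 5, with invariant factors (1,1,1,1,1).

∂_2: C_2 → C_1 maps a triangle to the signed sum of its edges. For instance
  ∂[v_0,v_1,v_4] = [v_1,v_4] − [v_0,v_4] + [v_0,v_1],
  ∂[v_1,v_3,v_4] = [v_3,v_4] − [v_1,v_4] + [v_1,v_3].
This gives a 12×8 integer matrix of rank 7; reducing to Smith normal form yields diagonal entries (1,1,1,1,1,1,1).

Now H_k = ker ∂_k / im ∂_{k+1}, so:

  H_0: rank C_0 − rank ∂_1 = 6 − 5 = 1, and the invariant factors of ∂_1 are all 1, so H_0 ≅ Z.

(K is a triangulation of the 2-sphere S^2.)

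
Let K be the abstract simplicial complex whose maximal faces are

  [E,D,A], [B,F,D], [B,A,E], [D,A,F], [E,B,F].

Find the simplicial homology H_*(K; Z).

We work with the vertex ordering A < B < D < E < F. The simplices of K, each written with vertices in increasing order, are:

  0-simplices (5): A, B, D, E, F
  1-simplices (10): AB, AD, AE, AF, BD, BE, BF, DE, DF, EF
  2-simplices (5): ABE, ADE, ADF, BDF, BEF

so the chain groups are C_0 ≅ Z^5, C_1 ≅ Z^10, C_2 ≅ Z^5.

∂_1: C_1 → C_0 is given by ∂[p,q] = [q] − [p]. For instance
  ∂DE = E − D.
The 5×10 boundary matrix has rank 4 and Smith normal form diag(1,1,1,1).

Boundary ∂_2: C_2 → C_1 sends each 2-simplex [p,q,r] to [q,r] − [p,r] + [p,q]. For instance
  ∂ABE = BE − AE + AB,
  ∂ADF = DF − AF + AD.
The 10×5 boundary matrix has rank 5 and Smith normal form diag(1,1,1,1,1).

From H_k ≅ ker(∂_k) / im(∂_{k+1}) we obtain:

  H_0: rank C_0 − rank ∂_1 = 5 − 4 = 1, and the invariant factors of ∂_1 are all 1, so H_0 ≅ Z.
  H_1: rank ker ∂_1 − rank ∂_2 = (10 − 4) − 5 = 1, and the invariant factors of ∂_2 are all 1, so H_1 ≅ Z.
  H_2: rank ker ∂_2 − rank ∂_3 = (5 − 5) − 0 = 0, and there is no ∂_3, so H_2 ≅ 0.

(K is a triangulation of the Möbius band.)

H_0 = Z,  H_1 = Z,  H_2 = 0.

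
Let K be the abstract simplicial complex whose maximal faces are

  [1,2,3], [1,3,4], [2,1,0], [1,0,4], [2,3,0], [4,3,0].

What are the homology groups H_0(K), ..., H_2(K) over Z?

Take the total order 0 < 1 < 2 < 3 < 4 on the vertex set. Then K (dimension 2) consists of the simplices:

  0-simplices (5): [0], [1], [2], [3], [4]
  1-simplices (9): [0,1], [0,2], [0,3], [0,4], [1,2], [1,3], [1,4], [2,3], [3,4]
  2-simplices (6): [0,1,2], [0,1,4], [0,2,3], [0,3,4], [1,2,3], [1,3,4]

so the chain groups are C_0 ≅ Z^5, C_1 ≅ Z^9, C_2 ≅ Z^6.

∂_1: C_1 → C_0 sends each edge [p,q] (with p < q) to q − p.
The resulting 5×9 matrix has rank 4, and its Smith normal form has invariant factors (1,1,1,1).

∂_2: C_2 → C_1 acts by ∂[p,q,r] = [q,r] − [p,r] + [p,q]. For instance
  ∂[0,3,4] = [3,4] − [0,4] + [0,3],
  ∂[1,2,3] = [2,3] − [1,3] + [1,2].
The 9×6 boundary matrix has rank 5 and Smith normal form diag(1,1,1,1,1).

Reading off H_k = ker ∂_k / im ∂_{k+1}:

  H_0: rank C_0 − rank ∂_1 = 5 − 4 = 1, and the invariant factors of ∂_1 are all 1, so H_0 ≅ Z.
  H_1: rank ker ∂_1 − rank ∂_2 = (9 − 4) − 5 = 0, and the invariant factors of ∂_2 are all 1, so H_1 ≅ 0.
  H_2: rank ker ∂_2 − rank ∂_3 = (6 − 5) − 0 = 1, and there is no ∂_3, so H_2 ≅ Z.

H_0 = Z,  H_1 = 0,  H_2 = Z.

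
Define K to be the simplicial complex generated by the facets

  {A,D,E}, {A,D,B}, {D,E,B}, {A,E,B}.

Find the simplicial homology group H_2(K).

H_2 = Z.

Take the total order A < B < D < E on the vertex set. Then K (dimension 2) consists of the simplices:

  0-simplices (4): A, B, D, E
  1-simplices (6): AB, AD, AE, BD, BE, DE
  2-simplices (4): ABD, ABE, ADE, BDE

giving chain groups C_0 ≅ Z^4, C_1 ≅ Z^6, C_2 ≅ Z^4.

Boundary ∂_1: C_1 → C_0 is given by ∂[p,q] = [q] − [p]. For instance
  ∂AE = E − A.
The resulting 4×6 matrix has rank 3, and its Smith normal form has invariant factors (1,1,1).

Boundary ∂_2: C_2 → C_1 acts by ∂[p,q,r] = [q,r] − [p,r] + [p,q]. For instance
  ∂ABD = BD − AD + AB,
  ∂BDE = DE − BE + BD.
As a 6×4 matrix over Z this has rank 3, with invariant factors (1,1,1).

Now H_k = ker ∂_k / im ∂_{k+1}, so:

  H_2: rank ker ∂_2 − rank ∂_3 = (4 − 3) − 0 = 1, and there is no ∂_3, so H_2 ≅ Z.

(K is a triangulation of the 2-sphere S^2.)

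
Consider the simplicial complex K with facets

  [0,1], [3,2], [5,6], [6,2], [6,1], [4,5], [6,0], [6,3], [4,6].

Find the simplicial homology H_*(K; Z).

H_0 = Z,  H_1 = Z^3.

Fix the vertex order 0 < 1 < 2 < 3 < 4 < 5 < 6 and write every simplex with vertices in increasing order. Then dim K = 1 and the simplices of K are:

  0-simplices (7): [0], [1], [2], [3], [4], [5], [6]
  1-simplices (9): [0,1], [0,6], [1,6], [2,3], [2,6], [3,6], [4,5], [4,6], [5,6]

so the chain groups are C_0 ≅ Z^7, C_1 ≅ Z^9.

Boundary ∂_1: C_1 → C_0 maps an edge to its endpoints' difference, ∂[p,q] = q − p.
The resulting 7×9 matrix has rank 6, and its Smith normal form has invariant factors (1,1,1,1,1,1).

Reading off H_k = ker ∂_k / im ∂_{k+1}:

  H_0: rank C_0 − rank ∂_1 = 7 − 6 = 1, and the invariant factors of ∂_1 are all 1, so H_0 ≅ Z.
  H_1: rank ker ∂_1 − rank ∂_2 = (9 − 6) − 0 = 3, and there is no ∂_2, so H_1 ≅ Z^3.

As a check, the Euler characteristic is 7 − 9 = -2, which agrees with 1 − 3 = -2.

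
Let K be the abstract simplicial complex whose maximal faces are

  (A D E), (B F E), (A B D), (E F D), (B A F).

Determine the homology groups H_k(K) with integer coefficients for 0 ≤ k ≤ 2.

Order the vertices as A < B < D < E < F. Listing each simplex with vertices in this order, K has dimension 2 with simplices:

  0-simplices (5): A, B, D, E, F
  1-simplices (10): AB, AD, AE, AF, BD, BE, BF, DE, DF, EF
  2-simplices (5): ABD, ABF, ADE, BEF, DEF

so the chain groups are C_0 ≅ Z^5, C_1 ≅ Z^10, C_2 ≅ Z^5.

Boundary ∂_1: C_1 → C_0 maps an edge to its endpoints' difference, ∂[p,q] = q − p.
This gives a 5×10 integer matrix of rank 4; reducing to Smith normal form yields diagonal entries (1,1,1,1).

Boundary ∂_2: C_2 → C_1 sends each 2-simplex [p,q,r] to [q,r] − [p,r] + [p,q]. For instance
  ∂BEF = EF − BF + BE,
  ∂ADE = DE − AE + AD.
The resulting 10×5 matrix has rank 5, and its Smith normal form has invariant factors (1,1,1,1,1).

Now H_k = ker ∂_k / im ∂_{k+1}, so:

  H_0: rank C_0 − rank ∂_1 = 5 − 4 = 1, and the invariant factors of ∂_1 are all 1, so H_0 ≅ Z.
  H_1: rank ker ∂_1 − rank ∂_2 = (10 − 4) − 5 = 1, and the invariant factors of ∂_2 are all 1, so H_1 ≅ Z.
  H_2: rank ker ∂_2 − rank ∂_3 = (5 − 5) − 0 = 0, and there is no ∂_3, so H_2 ≅ 0.

As a check, the Euler characteristic is 5 − 10 + 5 = 0, which agrees with 1 − 1 + 0 = 0.

H_0 = Z,  H_1 = Z,  H_2 = 0.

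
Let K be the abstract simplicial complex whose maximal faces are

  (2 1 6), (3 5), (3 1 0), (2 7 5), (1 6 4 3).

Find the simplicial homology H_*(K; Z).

H_0 ≅ Z,  H_1 ≅ Z,  H_2 = 0,  H_3 = 0.

Fix the vertex order 0 < 1 < 2 < 3 < 4 < 5 < 6 < 7 and write every simplex with vertices in increasing order. Then dim K = 3 and the simplices of K are:

  0-simplices (8): [0], [1], [2], [3], [4], [5], [6], [7]
  1-simplices (14): [0,1], [0,3], [1,2], [1,3], [1,4], [1,6], [2,5], [2,6], [2,7], [3,4], [3,5], [3,6], [4,6], [5,7]
  2-simplices (7): [0,1,3], [1,2,6], [1,3,4], [1,3,6], [1,4,6], [2,5,7], [3,4,6]
  3-simplices (1): [1,3,4,6]

giving chain groups C_0 ≅ Z^8, C_1 ≅ Z^14, C_2 ≅ Z^7, C_3 ≅ Z^1.

∂_1: C_1 → C_0 maps an edge to its endpoints' difference, ∂[p,q] = q − p. For instance
  ∂[3,6] = [6] − [3].
This gives a 8×14 integer matrix of rank 7; reducing to Smith normal form yields diagonal entries (1,1,1,1,1,1,1).

Boundary ∂_2: C_2 → C_1 sends each 2-simplex [p,q,r] to [q,r] − [p,r] + [p,q]. For instance
  ∂[1,3,4] = [3,4] − [1,4] + [1,3],
  ∂[0,1,3] = [1,3] − [0,3] + [0,1].
The 14×7 boundary matrix has rank 6 and Smith normal form diag(1,1,1,1,1,1).

∂_3: C_3 → C_2 sends each 3-simplex σ to the alternating sum Σ_i (−1)^i (σ with its i-th vertex removed). For instance
  ∂[1,3,4,6] = [3,4,6] − [1,4,6] + [1,3,6] − [1,3,4].
This gives a 7×1 integer matrix of rank 1; reducing to Smith normal form yields diagonal entries (1).

Now H_k = ker ∂_k / im ∂_{k+1}, so:

  H_0: rank C_0 − rank ∂_1 = 8 − 7 = 1, and the invariant factors of ∂_1 are all 1, so H_0 = Z.
  H_1: rank ker ∂_1 − rank ∂_2 = (14 − 7) − 6 = 1, and the invariant factors of ∂_2 are all 1, so H_1 = Z.
  H_2: rank ker ∂_2 − rank ∂_3 = (7 − 6) − 1 = 0, and the invariant factors of ∂_3 are all 1, so H_2 = 0.
  H_3: rank ker ∂_3 − rank ∂_4 = (1 − 1) − 0 = 0, and there is no ∂_4, so H_3 = 0.

As a check, the Euler characteristic is 8 − 14 + 7 − 1 = 0, which agrees with 1 − 1 + 0 − 0 = 0.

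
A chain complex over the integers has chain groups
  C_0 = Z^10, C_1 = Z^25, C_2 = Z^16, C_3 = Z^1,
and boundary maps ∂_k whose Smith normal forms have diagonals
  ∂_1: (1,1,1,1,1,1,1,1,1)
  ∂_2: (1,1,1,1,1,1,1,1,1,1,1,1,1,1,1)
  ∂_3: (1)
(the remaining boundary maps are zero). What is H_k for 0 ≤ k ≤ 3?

H_0: b_0 = 10 − 0 − 9 = 1; torsion from ∂_1 factors > 1: none. So H_0 ≅ Z.
H_1: b_1 = 25 − 9 − 15 = 1; torsion from ∂_2 factors > 1: none. So H_1 ≅ Z.
H_2: b_2 = 16 − 15 − 1 = 0; torsion from ∂_3 factors > 1: none. So H_2 ≅ 0.
H_3: b_3 = 1 − 1 − 0 = 0; torsion from ∂_4 factors > 1: none. So H_3 ≅ 0.

H_0 ≅ Z,  H_1 ≅ Z,  H_2 = 0,  H_3 = 0.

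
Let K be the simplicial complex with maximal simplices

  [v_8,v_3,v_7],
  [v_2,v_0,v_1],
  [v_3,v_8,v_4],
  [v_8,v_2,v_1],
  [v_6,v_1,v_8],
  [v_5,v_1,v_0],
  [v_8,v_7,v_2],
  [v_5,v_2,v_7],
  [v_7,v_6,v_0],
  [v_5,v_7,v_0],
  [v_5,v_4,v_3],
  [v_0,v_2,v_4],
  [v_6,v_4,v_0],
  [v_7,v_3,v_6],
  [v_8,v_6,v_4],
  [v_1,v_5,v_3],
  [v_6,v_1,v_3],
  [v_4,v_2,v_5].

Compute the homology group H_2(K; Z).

Take the total order v_0 < v_1 < v_2 < v_3 < v_4 < v_5 < v_6 < v_7 < v_8 on the vertex set. Then K (dimension 2) consists of the simplices:

  0-simplices (9): [v_0], [v_1], [v_2], [v_3], [v_4], [v_5], [v_6], [v_7], [v_8]
  1-simplices (27): (27 of them)
  2-simplices (18): (18 of them)

giving chain groups C_0 ≅ Z^9, C_1 ≅ Z^27, C_2 ≅ Z^18.

∂_1: C_1 → C_0 is given by ∂[p,q] = [q] − [p].
The resulting 9×27 matrix has rank 8, and its Smith normal form has invariant factors (1,1,1,1,1,1,1,1).

The boundary map ∂_2: C_2 → C_1 maps a triangle to the signed sum of its edges. For instance
  ∂[v_0,v_4,v_6] = [v_4,v_6] − [v_0,v_6] + [v_0,v_4],
  ∂[v_3,v_4,v_5] = [v_4,v_5] − [v_3,v_5] + [v_3,v_4].
As a 27×18 matrix over Z this has rank 18, with invariant factors (1,1,1,1,1,1,1,1,1,1,1,1,1,1,1,1,1,2).

Computing H_k = (kernel of ∂_k) / (image of ∂_{k+1}):

  H_2: rank ker ∂_2 − rank ∂_3 = (18 − 18) − 0 = 0, and there is no ∂_3, so H_2 ≅ 0.

H_2 ≅ 0.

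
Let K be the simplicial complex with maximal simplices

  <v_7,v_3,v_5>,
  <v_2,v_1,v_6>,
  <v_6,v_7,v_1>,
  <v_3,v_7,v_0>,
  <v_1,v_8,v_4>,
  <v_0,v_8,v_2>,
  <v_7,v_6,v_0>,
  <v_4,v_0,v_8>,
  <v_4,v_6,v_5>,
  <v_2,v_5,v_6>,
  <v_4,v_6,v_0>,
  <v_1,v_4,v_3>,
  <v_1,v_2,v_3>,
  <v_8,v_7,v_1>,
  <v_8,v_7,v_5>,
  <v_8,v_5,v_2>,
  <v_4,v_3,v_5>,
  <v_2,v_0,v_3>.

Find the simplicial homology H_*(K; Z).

H_0 ≅ Z,  H_1 ≅ Z^2,  H_2 ≅ Z.

Take the total order v_0 < v_1 < v_2 < v_3 < v_4 < v_5 < v_6 < v_7 < v_8 on the vertex set. Then K (dimension 2) consists of the simplices:

  0-simplices (9): [v_0], [v_1], [v_2], [v_3], [v_4], [v_5], [v_6], [v_7], [v_8]
  1-simplices (27): (27 of them)
  2-simplices (18): (18 of them)

giving chain groups C_0 ≅ Z^9, C_1 ≅ Z^27, C_2 ≅ Z^18.

The boundary map ∂_1: C_1 → C_0 maps an edge to its endpoints' difference, ∂[p,q] = q − p.
The 9×27 boundary matrix has rank 8 and Smith normal form diag(1,1,1,1,1,1,1,1).

The boundary map ∂_2: C_2 → C_1 sends each 2-simplex [p,q,r] to [q,r] − [p,r] + [p,q]. For instance
  ∂[v_1,v_6,v_7] = [v_6,v_7] − [v_1,v_7] + [v_1,v_6],
  ∂[v_0,v_4,v_8] = [v_4,v_8] − [v_0,v_8] + [v_0,v_4].
The 27×18 boundary matrix has rank 17 and Smith normal form diag(1,1,1,1,1,1,1,1,1,1,1,1,1,1,1,1,1).

From H_k ≅ ker(∂_k) / im(∂_{k+1}) we obtain:

  H_0: rank C_0 − rank ∂_1 = 9 − 8 = 1, and the invariant factors of ∂_1 are all 1, so H_0 ≅ Z.
  H_1: rank ker ∂_1 − rank ∂_2 = (27 − 8) − 17 = 2, and the invariant factors of ∂_2 are all 1, so H_1 ≅ Z^2.
  H_2: rank ker ∂_2 − rank ∂_3 = (18 − 17) − 0 = 1, and there is no ∂_3, so H_2 ≅ Z.

(K is a triangulation of the torus T^2.)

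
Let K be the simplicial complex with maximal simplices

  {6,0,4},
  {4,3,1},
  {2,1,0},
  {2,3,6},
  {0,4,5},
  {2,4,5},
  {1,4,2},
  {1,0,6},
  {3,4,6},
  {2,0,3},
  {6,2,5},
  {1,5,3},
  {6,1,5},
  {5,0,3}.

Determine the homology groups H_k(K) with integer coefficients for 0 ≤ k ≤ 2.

Fix the vertex order 0 < 1 < 2 < 3 < 4 < 5 < 6 and write every simplex with vertices in increasing order. Then dim K = 2 and the simplices of K are:

  0-simplices (7): [0], [1], [2], [3], [4], [5], [6]
  1-simplices (21): [0,1], [0,2], [0,3], [0,4], [0,5], [0,6], [1,2], [1,3], [1,4], [1,5], [1,6], [2,3], [2,4], [2,5], [2,6], [3,4], [3,5], [3,6], [4,5], [4,6], [5,6]
  2-simplices (14): [0,1,2], [0,1,6], [0,2,3], [0,3,5], [0,4,5], [0,4,6], [1,2,4], [1,3,4], [1,3,5], [1,5,6], [2,3,6], [2,4,5], [2,5,6], [3,4,6]

Hence C_0 ≅ Z^7, C_1 ≅ Z^21, C_2 ≅ Z^14.

Boundary ∂_1: C_1 → C_0 sends each edge [p,q] (with p < q) to q − p.
The resulting 7×21 matrix has rank 6, and its Smith normal form has invariant factors (1,1,1,1,1,1).

Boundary ∂_2: C_2 → C_1 acts by ∂[p,q,r] = [q,r] − [p,r] + [p,q]. For instance
  ∂[1,2,4] = [2,4] − [1,4] + [1,2],
  ∂[0,3,5] = [3,5] − [0,5] + [0,3].
As a 21×14 matrix over Z this has rank 13, with invariant factors (1,1,1,1,1,1,1,1,1,1,1,1,1).

Reading off H_k = ker ∂_k / im ∂_{k+1}:

  H_0: rank C_0 − rank ∂_1 = 7 − 6 = 1, and the invariant factors of ∂_1 are all 1, so H_0 ≅ Z.
  H_1: rank ker ∂_1 − rank ∂_2 = (21 − 6) − 13 = 2, and the invariant factors of ∂_2 are all 1, so H_1 ≅ Z^2.
  H_2: rank ker ∂_2 − rank ∂_3 = (14 − 13) − 0 = 1, and there is no ∂_3, so H_2 ≅ Z.

H_0 = Z,  H_1 = Z^2,  H_2 = Z.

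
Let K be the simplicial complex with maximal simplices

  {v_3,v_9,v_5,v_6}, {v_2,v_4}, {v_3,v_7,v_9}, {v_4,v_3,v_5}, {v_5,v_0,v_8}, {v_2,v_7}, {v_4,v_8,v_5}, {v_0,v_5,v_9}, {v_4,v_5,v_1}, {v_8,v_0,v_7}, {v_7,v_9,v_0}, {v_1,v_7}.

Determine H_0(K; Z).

We work with the vertex ordering v_0 < v_1 < v_2 < v_3 < v_4 < v_5 < v_6 < v_7 < v_8 < v_9. The simplices of K, each written with vertices in increasing order, are:

  0-simplices (10): [v_0], [v_1], [v_2], [v_3], [v_4], [v_5], [v_6], [v_7], [v_8], [v_9]
  1-simplices (22): (22 of them)
  2-simplices (12): (12 of them)
  3-simplices (1): [v_3,v_5,v_6,v_9]

giving chain groups C_0 ≅ Z^10, C_1 ≅ Z^22, C_2 ≅ Z^12, C_3 ≅ Z^1.

∂_1: C_1 → C_0 is given by ∂[p,q] = [q] − [p].
This gives a 10×22 integer matrix of rank 9; reducing to Smith normal form yields diagonal entries (1,1,1,1,1,1,1,1,1).

Boundary ∂_2: C_2 → C_1 acts by ∂[p,q,r] = [q,r] − [p,r] + [p,q]. For instance
  ∂[v_0,v_5,v_9] = [v_5,v_9] − [v_0,v_9] + [v_0,v_5],
  ∂[v_3,v_5,v_6] = [v_5,v_6] − [v_3,v_6] + [v_3,v_5].
As a 22×12 matrix over Z this has rank 11, with invariant factors (1,1,1,1,1,1,1,1,1,1,1).

The boundary map ∂_3: C_3 → C_2 sends each 3-simplex σ to the alternating sum Σ_i (−1)^i (σ with its i-th vertex removed). For instance
  ∂[v_3,v_5,v_6,v_9] = [v_5,v_6,v_9] − [v_3,v_6,v_9] + [v_3,v_5,v_9] − [v_3,v_5,v_6].
The 12×1 boundary matrix has rank 1 and Smith normal form diag(1).

From H_k ≅ ker(∂_k) / im(∂_{k+1}) we obtain:

  H_0: rank C_0 − rank ∂_1 = 10 − 9 = 1, and the invariant factors of ∂_1 are all 1, so H_0 ≅ Z.

H_0 ≅ Z.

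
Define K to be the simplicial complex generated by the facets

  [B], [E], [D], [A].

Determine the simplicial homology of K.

H_0 = Z^4.

We work with the vertex ordering A < B < D < E. The simplices of K, each written with vertices in increasing order, are:

  0-simplices (4): A, B, D, E

Hence C_0 ≅ Z^4.

Computing H_k = (kernel of ∂_k) / (image of ∂_{k+1}):

  H_0: rank C_0 − rank ∂_1 = 4 − 0 = 4, and there is no ∂_1, so H_0 = Z^4.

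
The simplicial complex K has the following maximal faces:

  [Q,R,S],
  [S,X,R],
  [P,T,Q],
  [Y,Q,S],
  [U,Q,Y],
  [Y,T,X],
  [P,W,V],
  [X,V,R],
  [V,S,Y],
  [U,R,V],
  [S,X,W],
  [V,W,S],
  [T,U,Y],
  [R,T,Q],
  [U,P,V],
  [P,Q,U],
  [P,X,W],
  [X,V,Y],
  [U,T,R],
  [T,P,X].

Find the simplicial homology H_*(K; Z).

Take the total order P < Q < R < S < T < U < V < W < X < Y on the vertex set. Then K (dimension 2) consists of the simplices:

  0-simplices (10): P, Q, R, S, T, U, V, W, X, Y
  1-simplices (30): PQ, PT, PU, PV, PW, PX, QR, QS, QT, QU, QY, RS, RT, RU, RV, RX, SV, SW, SX, SY, TU, TX, TY, UV, UY, VW, VX, VY, WX, XY
  2-simplices (20): PQT, PQU, PTX, PUV, PVW, PWX, QRS, QRT, QSY, QUY, RSX, RTU, RUV, RVX, SVW, SVY, SWX, TUY, TXY, VXY

so the chain groups are C_0 ≅ Z^10, C_1 ≅ Z^30, C_2 ≅ Z^20.

Boundary ∂_1: C_1 → C_0 sends each edge [p,q] (with p < q) to q − p. For instance
  ∂PT = T − P.
This gives a 10×30 integer matrix of rank 9; reducing to Smith normal form yields diagonal entries (1,1,1,1,1,1,1,1,1).

The boundary map ∂_2: C_2 → C_1 sends each 2-simplex [p,q,r] to [q,r] − [p,r] + [p,q]. For instance
  ∂QRT = RT − QT + QR,
  ∂SWX = WX − SX + SW.
The 30×20 boundary matrix has rank 20 and Smith normal form diag(1,1,1,1,1,1,1,1,1,1,1,1,1,1,1,1,1,1,1,2).

Computing H_k = (kernel of ∂_k) / (image of ∂_{k+1}):

  H_0: rank C_0 − rank ∂_1 = 10 − 9 = 1, and the invariant factors of ∂_1 are all 1, so H_0 ≅ Z.
  H_1: rank ker ∂_1 − rank ∂_2 = (30 − 9) − 20 = 1, and ∂_2 has invariant factor 2 > 1, so H_1 ≅ Z ⊕ Z/2.
  H_2: rank ker ∂_2 − rank ∂_3 = (20 − 20) − 0 = 0, and there is no ∂_3, so H_2 ≅ 0.

H_0 ≅ Z,  H_1 ≅ Z ⊕ Z/2,  H_2 = 0.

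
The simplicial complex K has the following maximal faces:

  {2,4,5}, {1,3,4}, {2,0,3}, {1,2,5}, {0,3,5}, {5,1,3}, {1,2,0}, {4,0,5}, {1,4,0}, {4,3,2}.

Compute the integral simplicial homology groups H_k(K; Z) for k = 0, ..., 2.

H_0 ≅ Z,  H_1 ≅ Z/2Z,  H_2 = 0.

Order the vertices as 0 < 1 < 2 < 3 < 4 < 5. Listing each simplex with vertices in this order, K has dimension 2 with simplices:

  0-simplices (6): [0], [1], [2], [3], [4], [5]
  1-simplices (15): [0,1], [0,2], [0,3], [0,4], [0,5], [1,2], [1,3], [1,4], [1,5], [2,3], [2,4], [2,5], [3,4], [3,5], [4,5]
  2-simplices (10): [0,1,2], [0,1,4], [0,2,3], [0,3,5], [0,4,5], [1,2,5], [1,3,4], [1,3,5], [2,3,4], [2,4,5]

so the chain groups are C_0 ≅ Z^6, C_1 ≅ Z^15, C_2 ≅ Z^10.

Boundary ∂_1: C_1 → C_0 is given by ∂[p,q] = [q] − [p].
The resulting 6×15 matrix has rank 5, and its Smith normal form has invariant factors (1,1,1,1,1).

The boundary map ∂_2: C_2 → C_1 maps a triangle to the signed sum of its edges. For instance
  ∂[0,2,3] = [2,3] − [0,3] + [0,2],
  ∂[2,4,5] = [4,5] − [2,5] + [2,4].
This gives a 15×10 integer matrix of rank 10; reducing to Smith normal form yields diagonal entries (1,1,1,1,1,1,1,1,1,2).

Reading off H_k = ker ∂_k / im ∂_{k+1}:

  H_0: rank C_0 − rank ∂_1 = 6 − 5 = 1, and the invariant factors of ∂_1 are all 1, so H_0 ≅ Z.
  H_1: rank ker ∂_1 − rank ∂_2 = (15 − 5) − 10 = 0, and ∂_2 has invariant factor 2 > 1, so H_1 ≅ Z/2Z.
  H_2: rank ker ∂_2 − rank ∂_3 = (10 − 10) − 0 = 0, and there is no ∂_3, so H_2 ≅ 0.

(K is a triangulation of the real projective plane RP^2.)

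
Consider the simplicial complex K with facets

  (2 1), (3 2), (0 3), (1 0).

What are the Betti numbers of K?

b_0 = 1, b_1 = 1.

Order the vertices as 0 < 1 < 2 < 3. Listing each simplex with vertices in this order, K has dimension 1 with simplices:

  0-simplices (4): [0], [1], [2], [3]
  1-simplices (4): [0,1], [0,3], [1,2], [2,3]

so the chain groups are C_0 ≅ Z^4, C_1 ≅ Z^4.

∂_1: C_1 → C_0 is given by ∂[p,q] = [q] − [p]. For instance
  ∂[1,2] = [2] − [1].
As a 4×4 matrix over Z this has rank 3, with invariant factors (1,1,1).

Now H_k = ker ∂_k / im ∂_{k+1}, so:

  H_0: rank C_0 − rank ∂_1 = 4 − 3 = 1, and the invariant factors of ∂_1 are all 1, so H_0 ≅ Z.
  H_1: rank ker ∂_1 − rank ∂_2 = (4 − 3) − 0 = 1, and there is no ∂_2, so H_1 ≅ Z.

As a check, the Euler characteristic is 4 − 4 = 0, which agrees with 1 − 1 = 0.

Hence the Betti numbers are b_0 = 1, b_1 = 1.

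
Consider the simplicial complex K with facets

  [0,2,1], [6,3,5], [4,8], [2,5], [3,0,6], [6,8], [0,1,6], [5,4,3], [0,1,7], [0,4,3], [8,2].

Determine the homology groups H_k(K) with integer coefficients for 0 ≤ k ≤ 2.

Take the total order 0 < 1 < 2 < 3 < 4 < 5 < 6 < 7 < 8 on the vertex set. Then K (dimension 2) consists of the simplices:

  0-simplices (9): [0], [1], [2], [3], [4], [5], [6], [7], [8]
  1-simplices (18): [0,1], [0,2], [0,3], [0,4], [0,6], [0,7], [1,2], [1,6], [1,7], [2,5], [2,8], [3,4], [3,5], [3,6], [4,5], [4,8], [5,6], [6,8]
  2-simplices (7): [0,1,2], [0,1,6], [0,1,7], [0,3,4], [0,3,6], [3,4,5], [3,5,6]

Hence C_0 ≅ Z^9, C_1 ≅ Z^18, C_2 ≅ Z^7.

Boundary ∂_1: C_1 → C_0 is given by ∂[p,q] = [q] − [p]. For instance
  ∂[6,8] = [8] − [6].
As a 9×18 matrix over Z this has rank 8, with invariant factors (1,1,1,1,1,1,1,1).

Boundary ∂_2: C_2 → C_1 acts by ∂[p,q,r] = [q,r] − [p,r] + [p,q]. For instance
  ∂[0,3,4] = [3,4] − [0,4] + [0,3],
  ∂[3,5,6] = [5,6] − [3,6] + [3,5].
The resulting 18×7 matrix has rank 7, and its Smith normal form has invariant factors (1,1,1,1,1,1,1).

Reading off H_k = ker ∂_k / im ∂_{k+1}:

  H_0: rank C_0 − rank ∂_1 = 9 − 8 = 1, and the invariant factors of ∂_1 are all 1, so H_0 ≅ Z.
  H_1: rank ker ∂_1 − rank ∂_2 = (18 − 8) − 7 = 3, and the invariant factors of ∂_2 are all 1, so H_1 ≅ Z^3.
  H_2: rank ker ∂_2 − rank ∂_3 = (7 − 7) − 0 = 0, and there is no ∂_3, so H_2 ≅ 0.

H_0 ≅ Z,  H_1 ≅ Z^3,  H_2 = 0.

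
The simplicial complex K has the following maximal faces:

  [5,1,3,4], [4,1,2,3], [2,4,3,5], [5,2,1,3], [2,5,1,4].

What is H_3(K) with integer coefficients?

K has 5 vertices, 10 edges, 10 triangles, 5 3-simplices.
rank ∂_3 = 4, rank ∂_4 = 0 ⇒ b_3 = 5 − 4 − 0 = 1. So H_3 = Z.

H_3 = Z.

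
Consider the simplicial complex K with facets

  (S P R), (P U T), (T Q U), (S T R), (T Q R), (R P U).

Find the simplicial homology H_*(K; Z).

H_0 ≅ Z,  H_1 ≅ Z,  H_2 = 0.

Fix the vertex order P < Q < R < S < T < U and write every simplex with vertices in increasing order. Then dim K = 2 and the simplices of K are:

  0-simplices (6): P, Q, R, S, T, U
  1-simplices (12): PR, PS, PT, PU, QR, QT, QU, RS, RT, RU, ST, TU
  2-simplices (6): PRS, PRU, PTU, QRT, QTU, RST

so the chain groups are C_0 ≅ Z^6, C_1 ≅ Z^12, C_2 ≅ Z^6.

Boundary ∂_1: C_1 → C_0 sends each edge [p,q] (with p < q) to q − p. For instance
  ∂PU = U − P.
As a 6×12 matrix over Z this has rank 5, with invariant factors (1,1,1,1,1).

∂_2: C_2 → C_1 maps a triangle to the signed sum of its edges. For instance
  ∂QTU = TU − QU + QT,
  ∂PRS = RS − PS + PR.
The resulting 12×6 matrix has rank 6, and its Smith normal form has invariant factors (1,1,1,1,1,1).

Computing H_k = (kernel of ∂_k) / (image of ∂_{k+1}):

  H_0: rank C_0 − rank ∂_1 = 6 − 5 = 1, and the invariant factors of ∂_1 are all 1, so H_0 = Z.
  H_1: rank ker ∂_1 − rank ∂_2 = (12 − 5) − 6 = 1, and the invariant factors of ∂_2 are all 1, so H_1 = Z.
  H_2: rank ker ∂_2 − rank ∂_3 = (6 − 6) − 0 = 0, and there is no ∂_3, so H_2 = 0.

(K is a triangulation of the cylinder S^1 x I.)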